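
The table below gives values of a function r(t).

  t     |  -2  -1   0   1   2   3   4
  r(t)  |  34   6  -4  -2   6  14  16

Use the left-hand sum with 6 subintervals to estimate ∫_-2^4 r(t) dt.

54

Δt = 1.
Sum = 1·[34 + 6 + (-4) + (-2) + 6 + 14] = 54.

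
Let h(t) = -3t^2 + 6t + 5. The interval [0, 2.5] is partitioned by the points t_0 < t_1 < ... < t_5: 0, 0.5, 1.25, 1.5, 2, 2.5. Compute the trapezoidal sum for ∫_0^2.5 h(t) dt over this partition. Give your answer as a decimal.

Subinterval widths: 0.5, 0.75, 0.25, 0.5, 0.5.
h(0) = 5, h(0.5) = 7.25, h(1.25) = 7.8125, h(1.5) = 7.25, h(2) = 5, h(2.5) = 1.25.
On each subinterval the trapezoid contributes (Δt_i/2)·[h(t_{i-1}) + h(t_i)].
Sum = 15.21875.

15.21875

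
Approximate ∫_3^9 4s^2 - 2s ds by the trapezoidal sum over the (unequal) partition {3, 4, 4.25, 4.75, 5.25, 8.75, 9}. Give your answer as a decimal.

Subinterval widths: 1, 0.25, 0.5, 0.5, 3.5, 0.25.
f(3) = 30, f(4) = 56, f(4.25) = 63.75, f(4.75) = 80.75, f(5.25) = 99.75, f(8.75) = 288.75, f(9) = 306.
On each subinterval the trapezoid contributes (Δs_i/2)·[f(s_{i-1}) + f(s_i)].
Sum = 893.4375.

893.4375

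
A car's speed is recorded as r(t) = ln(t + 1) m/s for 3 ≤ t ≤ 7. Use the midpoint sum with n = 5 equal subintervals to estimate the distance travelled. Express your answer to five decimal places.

Δt = (7 − 3)/5 = 0.8.
Midpoints: 3.4, 4.2, 5, 5.8, 6.6.
r(3.4) ≈ 1.48160, r(4.2) ≈ 1.64866, r(5) ≈ 1.79176, r(5.8) ≈ 1.91692, r(6.6) ≈ 2.02815.
Sum = Δt · [r(3.4) + r(4.2) + r(5) + r(5.8) + r(6.6)].
Sum ≈ 7.09367.

7.09367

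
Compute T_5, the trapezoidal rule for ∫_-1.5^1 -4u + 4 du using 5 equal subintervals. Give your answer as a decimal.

12.5

Δu = (1 − (-1.5))/5 = 0.5.
f(-1.5) = 10, f(-1) = 8, f(-0.5) = 6, f(0) = 4, f(0.5) = 2, f(1) = 0.
T_5 = (Δu/2)·[f(u_0) + 2f(u_1) + ... + 2f(u_{4}) + f(u_5)].
Sum = 12.5.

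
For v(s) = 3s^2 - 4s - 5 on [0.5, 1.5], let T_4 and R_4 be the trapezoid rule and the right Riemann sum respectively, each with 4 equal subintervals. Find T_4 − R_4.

T_4 = -5.71875.
R_4 = -5.46875.
T_4 − R_4 = -0.25.

-0.25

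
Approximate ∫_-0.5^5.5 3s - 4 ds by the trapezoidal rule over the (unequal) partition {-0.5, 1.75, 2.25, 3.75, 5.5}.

21

Subinterval widths: 2.25, 0.5, 1.5, 1.75.
f(-0.5) = -5.5, f(1.75) = 1.25, f(2.25) = 2.75, f(3.75) = 7.25, f(5.5) = 12.5.
On each subinterval the trapezoid contributes (Δs_i/2)·[f(s_{i-1}) + f(s_i)].
Sum = 21.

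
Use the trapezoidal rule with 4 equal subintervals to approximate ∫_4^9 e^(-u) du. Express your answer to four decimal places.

Δu = (9 − 4)/4 = 1.25.
f(4) ≈ 0.0183, f(5.25) ≈ 0.0052, f(6.5) ≈ 0.0015, f(7.75) ≈ 0.0004, f(9) ≈ 0.0001.
T_4 = (Δu/2)·[f(u_0) + 2f(u_1) + 2f(u_2) + 2f(u_3) + f(u_4)].
Sum ≈ 0.0205.

0.0205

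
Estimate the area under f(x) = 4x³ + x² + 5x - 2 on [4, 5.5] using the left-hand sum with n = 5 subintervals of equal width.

662.43

Δx = (5.5 − 4)/5 = 0.3.
Left endpoints: 4, 4.3, 4.6, 4.9, 5.2.
f(4) = 290, f(4.3) = 356.018, f(4.6) = 431.504, f(4.9) = 517.106, f(5.2) = 613.472.
Sum = Δx · [f(4) + f(4.3) + f(4.6) + f(4.9) + f(5.2)].
Sum = 662.43.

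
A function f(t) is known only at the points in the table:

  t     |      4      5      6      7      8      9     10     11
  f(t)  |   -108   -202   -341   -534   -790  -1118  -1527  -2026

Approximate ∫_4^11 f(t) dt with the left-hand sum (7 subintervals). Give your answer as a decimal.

-4620

Δt = 1.
Sum = 1·[(-108) + (-202) + (-341) + (-534) + (-790) + (-1118) + (-1527)] = -4620.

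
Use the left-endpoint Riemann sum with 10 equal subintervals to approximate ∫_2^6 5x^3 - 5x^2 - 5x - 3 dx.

Δx = (6 − 2)/10 = 0.4.
Left endpoints: 2, 2.4, 2.8, 3.2, 3.6, 4, 4.4, 4.8, 5.2, 5.6.
f(2) = 7, f(2.4) = 25.32, f(2.8) = 53.56, f(3.2) = 93.64, f(3.6) = 147.48, f(4) = 217, f(4.4) = 304.12, f(4.8) = 410.76, f(5.2) = 538.84, f(5.6) = 690.28.
Sum = Δx · [f(2) + f(2.4) + f(2.8) + ...].
Sum = 995.2.

995.2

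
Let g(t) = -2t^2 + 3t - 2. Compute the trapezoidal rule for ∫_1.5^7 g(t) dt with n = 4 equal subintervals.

Δt = (7 − 1.5)/4 = 1.375.
g(1.5) = -2, g(2.875) = -9.90625, g(4.25) = -25.375, g(5.625) = -48.40625, g(7) = -79.
T_4 = (Δt/2)·[g(t_0) + 2g(t_1) + 2g(t_2) + 2g(t_3) + g(t_4)].
Sum = -170.7578125.

-170.7578125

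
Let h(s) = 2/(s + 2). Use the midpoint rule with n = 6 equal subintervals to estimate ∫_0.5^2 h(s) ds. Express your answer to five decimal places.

Δs = (2 − 0.5)/6 = 0.25.
Midpoints: 0.625, 0.875, 1.125, 1.375, 1.625, 1.875.
h(0.625) = 16/21, h(0.875) = 16/23, h(1.125) = 0.64, h(1.375) = 16/27, h(1.625) = 16/29, h(1.875) = 16/31.
Sum = Δs · [h(0.625) + h(0.875) + h(1.125) + ...].
Sum ≈ 0.93950.

0.93950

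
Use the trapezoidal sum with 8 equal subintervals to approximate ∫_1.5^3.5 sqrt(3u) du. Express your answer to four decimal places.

Δu = (3.5 − 1.5)/8 = 0.25.
f(1.5) ≈ 2.1213, f(1.75) ≈ 2.2913, f(2) ≈ 2.4495, f(2.25) ≈ 2.5981, f(2.5) ≈ 2.7386, f(2.75) ≈ 2.8723, f(3) ≈ 3.0000, f(3.25) ≈ 3.1225, f(3.5) ≈ 3.2404.
T_8 = (Δu/2)·[f(u_0) + 2f(u_1) + ... + 2f(u_{7}) + f(u_8)].
Sum ≈ 5.4383.

5.4383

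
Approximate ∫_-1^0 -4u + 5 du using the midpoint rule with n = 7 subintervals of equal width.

7

Δu = (0 − (-1))/7 = 1/7.
Midpoints: -13/14, -11/14, -9/14, -0.5, -5/14, -3/14, -1/14.
f(-13/14) = 61/7, f(-11/14) = 57/7, f(-9/14) = 53/7, f(-0.5) = 7, f(-5/14) = 45/7, f(-3/14) = 41/7, f(-1/14) = 37/7.
Sum = Δu · [f(-13/14) + f(-11/14) + f(-9/14) + ...].
Sum = 7.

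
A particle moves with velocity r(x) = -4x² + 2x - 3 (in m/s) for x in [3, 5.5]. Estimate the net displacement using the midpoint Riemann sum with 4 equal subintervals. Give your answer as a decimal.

Δx = (5.5 − 3)/4 = 0.625.
Midpoints: 3.3125, 3.9375, 4.5625, 5.1875.
r(3.3125) = -40.265625, r(3.9375) = -57.140625, r(4.5625) = -77.140625, r(5.1875) = -100.265625.
Sum = Δx · [r(3.3125) + r(3.9375) + r(4.5625) + r(5.1875)].
Sum = -171.7578125.

-171.7578125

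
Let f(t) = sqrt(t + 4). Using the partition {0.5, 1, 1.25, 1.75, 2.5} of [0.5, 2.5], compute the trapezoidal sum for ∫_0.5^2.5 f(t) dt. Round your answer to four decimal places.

Subinterval widths: 0.5, 0.25, 0.5, 0.75.
f(0.5) ≈ 2.1213, f(1) ≈ 2.2361, f(1.25) ≈ 2.2913, f(1.75) ≈ 2.3979, f(2.5) ≈ 2.5495.
On each subinterval the trapezoid contributes (Δt_i/2)·[f(t_{i-1}) + f(t_i)].
Sum ≈ 4.6829.

4.6829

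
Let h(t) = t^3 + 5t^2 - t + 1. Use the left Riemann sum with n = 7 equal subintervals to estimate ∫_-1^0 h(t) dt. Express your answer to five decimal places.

Δt = (0 − (-1))/7 = 1/7.
Left endpoints: -1, -6/7, -5/7, -4/7, -3/7, -2/7, -1/7.
h(-1) = 6, h(-6/7) = 1681/343, h(-5/7) = 1338/343, h(-4/7) = 1035/343, h(-3/7) = 778/343, h(-2/7) = 573/343, h(-1/7) = 426/343.
Sum = Δt · [h(-1) + h(-6/7) + h(-5/7) + ...].
Sum ≈ 3.28571.

3.28571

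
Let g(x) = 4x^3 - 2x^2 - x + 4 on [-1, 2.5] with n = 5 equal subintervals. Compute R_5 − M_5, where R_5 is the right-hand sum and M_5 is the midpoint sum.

21.37625

R_5 = 58.73.
M_5 = 37.35375.
R_5 − M_5 = 21.37625.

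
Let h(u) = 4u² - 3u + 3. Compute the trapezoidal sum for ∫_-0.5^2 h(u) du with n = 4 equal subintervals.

13.359375

Δu = (2 − (-0.5))/4 = 0.625.
h(-0.5) = 5.5, h(0.125) = 2.6875, h(0.75) = 3, h(1.375) = 6.4375, h(2) = 13.
T_4 = (Δu/2)·[h(u_0) + 2h(u_1) + 2h(u_2) + 2h(u_3) + h(u_4)].
Sum = 13.359375.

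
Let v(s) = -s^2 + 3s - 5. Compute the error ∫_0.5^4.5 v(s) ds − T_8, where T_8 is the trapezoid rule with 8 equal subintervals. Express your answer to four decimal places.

Exact integral: ∫_0.5^4.5 v(s) ds ≈ -20.333333.
T_8 = -20.5.
Error ≈ -20.333333 − (-20.5) ≈ 0.1667.

0.1667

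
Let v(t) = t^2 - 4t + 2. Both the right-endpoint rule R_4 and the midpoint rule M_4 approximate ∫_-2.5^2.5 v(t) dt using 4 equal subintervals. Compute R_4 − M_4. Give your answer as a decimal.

-10.546875

R_4 = 9.21875.
M_4 = 19.765625.
R_4 − M_4 = -10.546875.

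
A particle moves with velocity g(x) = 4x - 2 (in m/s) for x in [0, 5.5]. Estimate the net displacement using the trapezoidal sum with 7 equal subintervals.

49.5

Δx = (5.5 − 0)/7 = 11/14.
g(0) = -2, g(11/14) = 8/7, g(11/7) = 30/7, g(33/14) = 52/7, g(22/7) = 74/7, g(55/14) = 96/7, g(33/7) = 118/7, g(5.5) = 20.
T_7 = (Δx/2)·[g(x_0) + 2g(x_1) + ... + 2g(x_{6}) + g(x_7)].
Sum = 49.5.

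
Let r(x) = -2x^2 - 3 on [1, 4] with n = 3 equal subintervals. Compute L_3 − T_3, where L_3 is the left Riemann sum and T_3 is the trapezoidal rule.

15

L_3 = -37.
T_3 = -52.
L_3 − T_3 = 15.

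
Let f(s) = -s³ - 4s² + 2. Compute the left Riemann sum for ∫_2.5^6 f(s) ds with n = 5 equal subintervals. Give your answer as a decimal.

Δs = (6 − 2.5)/5 = 0.7.
Left endpoints: 2.5, 3.2, 3.9, 4.6, 5.3.
f(2.5) = -38.625, f(3.2) = -71.728, f(3.9) = -118.159, f(4.6) = -179.976, f(5.3) = -259.237.
Sum = Δs · [f(2.5) + f(3.2) + f(3.9) + f(4.6) + f(5.3)].
Sum = -467.4075.

-467.4075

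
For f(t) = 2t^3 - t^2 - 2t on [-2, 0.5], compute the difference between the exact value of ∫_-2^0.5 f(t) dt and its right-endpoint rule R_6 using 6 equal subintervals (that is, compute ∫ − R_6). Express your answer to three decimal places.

Exact integral: ∫_-2^0.5 f(t) dt ≈ -6.92708.
R_6 ≈ -4.19994.
Error ≈ -6.92708 − (-4.19994) ≈ -2.727.

-2.727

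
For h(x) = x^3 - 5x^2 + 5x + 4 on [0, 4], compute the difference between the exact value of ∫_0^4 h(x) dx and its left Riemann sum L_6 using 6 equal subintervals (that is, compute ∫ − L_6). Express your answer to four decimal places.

Exact integral: ∫_0^4 h(x) dx ≈ 13.333333.
L_6 ≈ 12.296296.
Error ≈ 13.333333 − 12.296296 ≈ 1.0370.

1.0370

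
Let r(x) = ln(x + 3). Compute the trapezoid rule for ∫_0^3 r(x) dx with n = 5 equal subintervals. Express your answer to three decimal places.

Δx = (3 − 0)/5 = 0.6.
r(0) ≈ 1.099, r(0.6) ≈ 1.281, r(1.2) ≈ 1.435, r(1.8) ≈ 1.569, r(2.4) ≈ 1.686, r(3) ≈ 1.792.
T_5 = (Δx/2)·[r(x_0) + 2r(x_1) + ... + 2r(x_{4}) + r(x_5)].
Sum ≈ 4.450.

4.450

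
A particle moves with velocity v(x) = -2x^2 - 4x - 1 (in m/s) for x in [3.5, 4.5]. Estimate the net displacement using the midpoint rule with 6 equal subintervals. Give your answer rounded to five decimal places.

-49.16204

Δx = (4.5 − 3.5)/6 = 1/6.
Midpoints: 43/12, 3.75, 47/12, 49/12, 4.25, 53/12.
v(43/12) = -2953/72, v(3.75) = -44.125, v(47/12) = -3409/72, v(49/12) = -3649/72, v(4.25) = -54.125, v(53/12) = -4153/72.
Sum = Δx · [v(43/12) + v(3.75) + v(47/12) + ...].
Sum ≈ -49.16204.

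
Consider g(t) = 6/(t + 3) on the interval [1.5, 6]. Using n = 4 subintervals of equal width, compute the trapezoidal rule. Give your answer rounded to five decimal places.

4.18214

Δt = (6 − 1.5)/4 = 1.125.
g(1.5) = 4/3, g(2.625) = 16/15, g(3.75) = 8/9, g(4.875) = 16/21, g(6) = 2/3.
T_4 = (Δt/2)·[g(t_0) + 2g(t_1) + 2g(t_2) + 2g(t_3) + g(t_4)].
Sum ≈ 4.18214.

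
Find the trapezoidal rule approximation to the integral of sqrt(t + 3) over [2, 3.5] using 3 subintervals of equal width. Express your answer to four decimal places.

Δt = (3.5 − 2)/3 = 0.5.
f(2) ≈ 2.2361, f(2.5) ≈ 2.3452, f(3) ≈ 2.4495, f(3.5) ≈ 2.5495.
T_3 = (Δt/2)·[f(t_0) + 2f(t_1) + 2f(t_2) + f(t_3)].
Sum ≈ 3.5937.

3.5937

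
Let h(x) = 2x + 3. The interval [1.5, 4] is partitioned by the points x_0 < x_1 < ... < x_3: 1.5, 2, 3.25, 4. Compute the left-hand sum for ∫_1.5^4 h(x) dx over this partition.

Subinterval widths: 0.5, 1.25, 0.75.
Left endpoints: 1.5, 2, 3.25.
h(1.5) = 6, h(2) = 7, h(3.25) = 9.5.
Sum = Σ Δx_i · h(x_i).
Sum = 18.875.

18.875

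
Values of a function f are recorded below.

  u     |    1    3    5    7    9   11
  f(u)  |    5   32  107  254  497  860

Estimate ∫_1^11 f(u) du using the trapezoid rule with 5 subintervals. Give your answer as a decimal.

2645

Δu = 2.
T_5 = (2/2)·[5 + 2·32 + 2·107 + 2·254 + 2·497 + 860] = 2645.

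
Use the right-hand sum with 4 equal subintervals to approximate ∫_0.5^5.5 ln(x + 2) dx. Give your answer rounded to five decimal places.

8.47335

Δx = (5.5 − 0.5)/4 = 1.25.
Right endpoints: 1.75, 3, 4.25, 5.5.
f(1.75) ≈ 1.32176, f(3) ≈ 1.60944, f(4.25) ≈ 1.83258, f(5.5) ≈ 2.01490.
Sum = Δx · [f(1.75) + f(3) + f(4.25) + f(5.5)].
Sum ≈ 8.47335.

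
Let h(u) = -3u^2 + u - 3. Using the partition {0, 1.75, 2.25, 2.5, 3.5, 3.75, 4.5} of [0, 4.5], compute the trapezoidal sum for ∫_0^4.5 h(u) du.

Subinterval widths: 1.75, 0.5, 0.25, 1, 0.25, 0.75.
h(0) = -3, h(1.75) = -10.4375, h(2.25) = -15.9375, h(2.5) = -19.25, h(3.5) = -36.25, h(3.75) = -41.4375, h(4.5) = -59.25.
On each subinterval the trapezoid contributes (Δu_i/2)·[h(u_{i-1}) + h(u_i)].
Sum = -97.96875.

-97.96875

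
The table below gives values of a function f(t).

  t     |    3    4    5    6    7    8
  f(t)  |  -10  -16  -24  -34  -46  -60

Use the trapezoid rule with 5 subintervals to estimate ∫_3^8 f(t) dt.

Δt = 1.
T_5 = (1/2)·[(-10) + 2·(-16) + 2·(-24) + 2·(-34) + 2·(-46) + (-60)] = -155.

-155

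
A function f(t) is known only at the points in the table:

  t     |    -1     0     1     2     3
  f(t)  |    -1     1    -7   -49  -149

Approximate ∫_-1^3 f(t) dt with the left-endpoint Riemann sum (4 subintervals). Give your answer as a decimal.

Δt = 1.
Sum = 1·[(-1) + 1 + (-7) + (-49)] = -56.

-56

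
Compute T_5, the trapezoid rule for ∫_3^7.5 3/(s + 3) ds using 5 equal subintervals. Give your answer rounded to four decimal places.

Δs = (7.5 − 3)/5 = 0.9.
f(3) = 0.5, f(3.9) = 10/23, f(4.8) = 5/13, f(5.7) = 10/29, f(6.6) = 0.3125, f(7.5) = 2/7.
T_5 = (Δs/2)·[f(s_0) + 2f(s_1) + ... + 2f(s_{4}) + f(s_5)].
Sum ≈ 1.6826.

1.6826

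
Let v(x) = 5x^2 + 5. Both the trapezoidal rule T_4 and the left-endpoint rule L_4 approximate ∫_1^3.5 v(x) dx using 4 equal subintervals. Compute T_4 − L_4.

17.578125

T_4 = 83.10546875.
L_4 = 65.52734375.
T_4 − L_4 = 17.578125.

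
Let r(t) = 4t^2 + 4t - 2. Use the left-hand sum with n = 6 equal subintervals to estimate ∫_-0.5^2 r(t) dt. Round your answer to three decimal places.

8.414

Δt = (2 − (-0.5))/6 = 5/12.
Left endpoints: -0.5, -1/12, 1/3, 0.75, 7/6, 19/12.
r(-0.5) = -3, r(-1/12) = -83/36, r(1/3) = -2/9, r(0.75) = 3.25, r(7/6) = 73/9, r(19/12) = 517/36.
Sum = Δt · [r(-0.5) + r(-1/12) + r(1/3) + ...].
Sum ≈ 8.414.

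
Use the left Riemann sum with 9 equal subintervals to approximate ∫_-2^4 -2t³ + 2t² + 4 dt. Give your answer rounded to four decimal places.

-9.7778

Δt = (4 − (-2))/9 = 2/3.
Left endpoints: -2, -4/3, -2/3, 0, 2/3, 4/3, 2, 8/3, 10/3.
f(-2) = 28, f(-4/3) = 332/27, f(-2/3) = 148/27, f(0) = 4, f(2/3) = 116/27, f(4/3) = 76/27, f(2) = -4, f(8/3) = -532/27, f(10/3) = -1292/27.
Sum = Δt · [f(-2) + f(-4/3) + f(-2/3) + ...].
Sum ≈ -9.7778.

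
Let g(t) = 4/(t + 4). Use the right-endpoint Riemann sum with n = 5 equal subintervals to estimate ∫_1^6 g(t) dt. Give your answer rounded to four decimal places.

2.5825

Δt = (6 − 1)/5 = 1.
Right endpoints: 2, 3, 4, 5, 6.
g(2) = 2/3, g(3) = 4/7, g(4) = 0.5, g(5) = 4/9, g(6) = 0.4.
Sum = Δt · [g(2) + g(3) + g(4) + g(5) + g(6)].
Sum ≈ 2.5825.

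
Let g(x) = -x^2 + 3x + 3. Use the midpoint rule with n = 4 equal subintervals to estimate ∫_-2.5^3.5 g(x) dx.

Δx = (3.5 − (-2.5))/4 = 1.5.
Midpoints: -1.75, -0.25, 1.25, 2.75.
g(-1.75) = -5.3125, g(-0.25) = 2.1875, g(1.25) = 5.1875, g(2.75) = 3.6875.
Sum = Δx · [g(-1.75) + g(-0.25) + g(1.25) + g(2.75)].
Sum = 8.625.

8.625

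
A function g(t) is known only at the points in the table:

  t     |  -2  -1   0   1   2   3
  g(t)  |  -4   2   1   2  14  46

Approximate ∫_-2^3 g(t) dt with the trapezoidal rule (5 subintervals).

Δt = 1.
T_5 = (1/2)·[(-4) + 2·2 + 2·1 + 2·2 + 2·14 + 46] = 40.

40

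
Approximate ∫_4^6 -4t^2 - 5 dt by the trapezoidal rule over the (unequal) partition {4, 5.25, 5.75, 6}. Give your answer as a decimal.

-214.0625

Subinterval widths: 1.25, 0.5, 0.25.
f(4) = -69, f(5.25) = -115.25, f(5.75) = -137.25, f(6) = -149.
On each subinterval the trapezoid contributes (Δt_i/2)·[f(t_{i-1}) + f(t_i)].
Sum = -214.0625.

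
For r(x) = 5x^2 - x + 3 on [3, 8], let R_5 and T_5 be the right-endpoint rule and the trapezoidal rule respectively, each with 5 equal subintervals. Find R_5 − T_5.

R_5 = 935.
T_5 = 800.
R_5 − T_5 = 135.

135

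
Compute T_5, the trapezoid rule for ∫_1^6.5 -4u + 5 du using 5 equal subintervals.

-55

Δu = (6.5 − 1)/5 = 1.1.
f(1) = 1, f(2.1) = -3.4, f(3.2) = -7.8, f(4.3) = -12.2, f(5.4) = -16.6, f(6.5) = -21.
T_5 = (Δu/2)·[f(u_0) + 2f(u_1) + ... + 2f(u_{4}) + f(u_5)].
Sum = -55.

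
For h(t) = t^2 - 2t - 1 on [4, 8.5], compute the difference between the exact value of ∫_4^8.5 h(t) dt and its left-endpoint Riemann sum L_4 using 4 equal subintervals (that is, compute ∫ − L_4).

25.62890625

Exact integral: ∫_4^8.5 h(t) dt = 122.625.
L_4 = 96.99609375.
Error = 122.625 − 96.99609375 = 25.62890625.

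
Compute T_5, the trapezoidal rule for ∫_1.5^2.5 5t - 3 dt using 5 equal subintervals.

Δt = (2.5 − 1.5)/5 = 0.2.
f(1.5) = 4.5, f(1.7) = 5.5, f(1.9) = 6.5, f(2.1) = 7.5, f(2.3) = 8.5, f(2.5) = 9.5.
T_5 = (Δt/2)·[f(t_0) + 2f(t_1) + ... + 2f(t_{4}) + f(t_5)].
Sum = 7.

7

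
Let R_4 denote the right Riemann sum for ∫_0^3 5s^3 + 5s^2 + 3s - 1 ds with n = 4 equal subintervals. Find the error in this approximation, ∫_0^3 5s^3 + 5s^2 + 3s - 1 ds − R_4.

Exact integral: ∫_0^3 f(s) ds = 156.75.
R_4 = 235.359375.
Error = 156.75 − 235.359375 = -78.609375.

-78.609375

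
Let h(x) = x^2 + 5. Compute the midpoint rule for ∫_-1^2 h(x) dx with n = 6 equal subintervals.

Δx = (2 − (-1))/6 = 0.5.
Midpoints: -0.75, -0.25, 0.25, 0.75, 1.25, 1.75.
h(-0.75) = 5.5625, h(-0.25) = 5.0625, h(0.25) = 5.0625, h(0.75) = 5.5625, h(1.25) = 6.5625, h(1.75) = 8.0625.
Sum = Δx · [h(-0.75) + h(-0.25) + h(0.25) + ...].
Sum = 17.9375.

17.9375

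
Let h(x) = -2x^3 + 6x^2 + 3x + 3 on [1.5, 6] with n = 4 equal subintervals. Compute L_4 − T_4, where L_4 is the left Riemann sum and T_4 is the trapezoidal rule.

117.703125

L_4 ≈ -54.052734.
T_4 ≈ -171.755859.
L_4 − T_4 = 117.703125.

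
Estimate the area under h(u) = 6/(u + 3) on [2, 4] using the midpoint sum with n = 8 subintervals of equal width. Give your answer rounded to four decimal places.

2.0185

Δu = (4 − 2)/8 = 0.25.
Midpoints: 2.125, 2.375, 2.625, 2.875, 3.125, 3.375, 3.625, 3.875.
h(2.125) = 48/41, h(2.375) = 48/43, h(2.625) = 16/15, h(2.875) = 48/47, h(3.125) = 48/49, h(3.375) = 16/17, h(3.625) = 48/53, h(3.875) = 48/55.
Sum = Δu · [h(2.125) + h(2.375) + h(2.625) + ...].
Sum ≈ 2.0185.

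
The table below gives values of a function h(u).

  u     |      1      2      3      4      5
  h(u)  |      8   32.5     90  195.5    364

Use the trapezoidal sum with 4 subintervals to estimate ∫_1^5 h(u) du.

504

Δu = 1.
T_4 = (1/2)·[8 + 2·32.5 + 2·90 + 2·195.5 + 364] = 504.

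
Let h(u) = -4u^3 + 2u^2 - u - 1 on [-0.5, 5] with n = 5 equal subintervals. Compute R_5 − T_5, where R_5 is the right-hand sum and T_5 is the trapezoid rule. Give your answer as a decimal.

-251.075

R_5 = -838.2.
T_5 = -587.125.
R_5 − T_5 = -251.075.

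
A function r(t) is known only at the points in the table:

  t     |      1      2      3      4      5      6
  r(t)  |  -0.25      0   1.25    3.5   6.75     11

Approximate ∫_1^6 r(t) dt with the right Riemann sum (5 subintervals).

22.5

Δt = 1.
Sum = 1·[0 + 1.25 + 3.5 + 6.75 + 11] = 22.5.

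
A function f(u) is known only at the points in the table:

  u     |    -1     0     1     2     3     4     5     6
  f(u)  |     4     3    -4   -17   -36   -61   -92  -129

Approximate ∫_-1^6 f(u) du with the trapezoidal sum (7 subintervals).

Δu = 1.
T_7 = (1/2)·[4 + 2·3 + 2·(-4) + 2·(-17) + 2·(-36) + 2·(-61) + 2·(-92) + (-129)] = -269.5.

-269.5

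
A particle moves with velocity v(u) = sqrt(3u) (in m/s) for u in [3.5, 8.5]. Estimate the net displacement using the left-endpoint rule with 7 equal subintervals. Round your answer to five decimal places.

20.40115

Δu = (8.5 − 3.5)/7 = 5/7.
Left endpoints: 3.5, 59/14, 69/14, 79/14, 89/14, 99/14, 109/14.
v(3.5) ≈ 3.24037, v(59/14) ≈ 3.55568, v(69/14) ≈ 3.84522, v(79/14) ≈ 4.11443, v(89/14) ≈ 4.36708, v(99/14) ≈ 4.60590, v(109/14) ≈ 4.83292.
Sum = Δu · [v(3.5) + v(59/14) + v(69/14) + ...].
Sum ≈ 20.40115.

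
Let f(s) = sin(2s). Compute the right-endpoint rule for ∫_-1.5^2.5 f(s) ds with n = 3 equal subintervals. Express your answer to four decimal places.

-0.7507

Δs = (2.5 − (-1.5))/3 = 4/3.
Right endpoints: -1/6, 7/6, 2.5.
f(-1/6) ≈ -0.3272, f(7/6) ≈ 0.7231, f(2.5) ≈ -0.9589.
Sum = Δs · [f(-1/6) + f(7/6) + f(2.5)].
Sum ≈ -0.7507.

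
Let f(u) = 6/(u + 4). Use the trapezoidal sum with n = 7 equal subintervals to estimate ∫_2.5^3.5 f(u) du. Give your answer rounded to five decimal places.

0.85867

Δu = (3.5 − 2.5)/7 = 1/7.
f(2.5) = 12/13, f(37/14) = 28/31, f(39/14) = 84/95, f(41/14) = 84/97, f(43/14) = 28/33, f(45/14) = 84/101, f(47/14) = 84/103, f(3.5) = 0.8.
T_7 = (Δu/2)·[f(u_0) + 2f(u_1) + ... + 2f(u_{6}) + f(u_7)].
Sum ≈ 0.85867.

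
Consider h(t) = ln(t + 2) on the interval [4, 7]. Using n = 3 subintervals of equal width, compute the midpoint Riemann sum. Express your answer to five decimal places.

Δt = (7 − 4)/3 = 1.
Midpoints: 4.5, 5.5, 6.5.
h(4.5) ≈ 1.87180, h(5.5) ≈ 2.01490, h(6.5) ≈ 2.14007.
Sum = Δt · [h(4.5) + h(5.5) + h(6.5)].
Sum ≈ 6.02677.

6.02677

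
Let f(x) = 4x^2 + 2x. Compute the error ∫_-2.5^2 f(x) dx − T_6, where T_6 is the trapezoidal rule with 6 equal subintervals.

Exact integral: ∫_-2.5^2 f(x) dx = 29.25.
T_6 = 30.9375.
Error = 29.25 − 30.9375 = -1.6875.

-1.6875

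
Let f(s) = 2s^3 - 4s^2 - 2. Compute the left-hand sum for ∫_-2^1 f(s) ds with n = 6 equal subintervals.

-33.875

Δs = (1 − (-2))/6 = 0.5.
Left endpoints: -2, -1.5, -1, -0.5, 0, 0.5.
f(-2) = -34, f(-1.5) = -17.75, f(-1) = -8, f(-0.5) = -3.25, f(0) = -2, f(0.5) = -2.75.
Sum = Δs · [f(-2) + f(-1.5) + f(-1) + ...].
Sum = -33.875.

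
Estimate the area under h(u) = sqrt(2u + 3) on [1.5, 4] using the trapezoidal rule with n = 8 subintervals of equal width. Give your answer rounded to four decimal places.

7.2611

Δu = (4 − 1.5)/8 = 0.3125.
h(1.5) ≈ 2.4495, h(1.8125) ≈ 2.5739, h(2.125) ≈ 2.6926, h(2.4375) ≈ 2.8062, h(2.75) ≈ 2.9155, h(3.0625) ≈ 3.0208, h(3.375) ≈ 3.1225, h(3.6875) ≈ 3.2210, h(4) ≈ 3.3166.
T_8 = (Δu/2)·[h(u_0) + 2h(u_1) + ... + 2h(u_{7}) + h(u_8)].
Sum ≈ 7.2611.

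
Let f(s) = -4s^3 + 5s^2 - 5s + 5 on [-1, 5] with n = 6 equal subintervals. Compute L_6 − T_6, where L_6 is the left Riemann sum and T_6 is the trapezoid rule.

L_6 = -256.
T_6 = -463.
L_6 − T_6 = 207.

207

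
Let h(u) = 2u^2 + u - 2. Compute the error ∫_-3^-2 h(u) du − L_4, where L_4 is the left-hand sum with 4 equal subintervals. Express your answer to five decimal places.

Exact integral: ∫_-3^-2 h(u) du ≈ 8.1666667.
L_4 = 9.3125.
Error ≈ 8.1666667 − 9.3125 ≈ -1.14583.

-1.14583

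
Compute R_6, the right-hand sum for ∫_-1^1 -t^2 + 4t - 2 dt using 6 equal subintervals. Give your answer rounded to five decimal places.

-3.37037

Δt = (1 − (-1))/6 = 1/3.
Right endpoints: -2/3, -1/3, 0, 1/3, 2/3, 1.
f(-2/3) = -46/9, f(-1/3) = -31/9, f(0) = -2, f(1/3) = -7/9, f(2/3) = 2/9, f(1) = 1.
Sum = Δt · [f(-2/3) + f(-1/3) + f(0) + ...].
Sum ≈ -3.37037.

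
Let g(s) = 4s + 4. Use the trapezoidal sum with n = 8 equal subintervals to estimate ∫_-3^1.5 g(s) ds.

4.5

Δs = (1.5 − (-3))/8 = 0.5625.
g(-3) = -8, g(-2.4375) = -5.75, g(-1.875) = -3.5, g(-1.3125) = -1.25, g(-0.75) = 1, g(-0.1875) = 3.25, g(0.375) = 5.5, g(0.9375) = 7.75, g(1.5) = 10.
T_8 = (Δs/2)·[g(s_0) + 2g(s_1) + ... + 2g(s_{7}) + g(s_8)].
Sum = 4.5.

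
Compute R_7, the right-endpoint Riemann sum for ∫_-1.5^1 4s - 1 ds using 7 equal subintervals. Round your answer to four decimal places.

-3.2143

Δs = (1 − (-1.5))/7 = 5/14.
Right endpoints: -8/7, -11/14, -3/7, -1/14, 2/7, 9/14, 1.
f(-8/7) = -39/7, f(-11/14) = -29/7, f(-3/7) = -19/7, f(-1/14) = -9/7, f(2/7) = 1/7, f(9/14) = 11/7, f(1) = 3.
Sum = Δs · [f(-8/7) + f(-11/14) + f(-3/7) + ...].
Sum ≈ -3.2143.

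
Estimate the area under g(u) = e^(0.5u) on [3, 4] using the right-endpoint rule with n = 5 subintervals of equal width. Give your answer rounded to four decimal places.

6.1103

Δu = (4 − 3)/5 = 0.2.
Right endpoints: 3.2, 3.4, 3.6, 3.8, 4.
g(3.2) ≈ 4.9530, g(3.4) ≈ 5.4739, g(3.6) ≈ 6.0496, g(3.8) ≈ 6.6859, g(4) ≈ 7.3891.
Sum = Δu · [g(3.2) + g(3.4) + g(3.6) + g(3.8) + g(4)].
Sum ≈ 6.1103.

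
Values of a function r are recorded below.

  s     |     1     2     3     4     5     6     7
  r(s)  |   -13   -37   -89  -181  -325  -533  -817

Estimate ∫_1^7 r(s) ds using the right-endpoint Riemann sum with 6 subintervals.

Δs = 1.
Sum = 1·[(-37) + (-89) + (-181) + (-325) + (-533) + (-817)] = -1982.

-1982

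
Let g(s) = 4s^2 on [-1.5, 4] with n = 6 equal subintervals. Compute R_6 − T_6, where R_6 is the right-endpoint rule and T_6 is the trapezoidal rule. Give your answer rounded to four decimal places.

R_6 ≈ 118.122685.
T_6 ≈ 92.914352.
R_6 − T_6 ≈ 25.2083.

25.2083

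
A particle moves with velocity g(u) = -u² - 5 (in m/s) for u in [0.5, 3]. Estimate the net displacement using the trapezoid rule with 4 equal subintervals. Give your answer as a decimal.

-21.62109375

Δu = (3 − 0.5)/4 = 0.625.
g(0.5) = -5.25, g(1.125) = -6.265625, g(1.75) = -8.0625, g(2.375) = -10.640625, g(3) = -14.
T_4 = (Δu/2)·[g(u_0) + 2g(u_1) + 2g(u_2) + 2g(u_3) + g(u_4)].
Sum = -21.62109375.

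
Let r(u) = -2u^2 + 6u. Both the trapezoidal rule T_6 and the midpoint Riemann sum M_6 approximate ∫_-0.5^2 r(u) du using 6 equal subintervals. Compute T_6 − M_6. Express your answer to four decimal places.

T_6 ≈ 5.688657.
M_6 ≈ 5.905671.
T_6 − M_6 ≈ -0.2170.

-0.2170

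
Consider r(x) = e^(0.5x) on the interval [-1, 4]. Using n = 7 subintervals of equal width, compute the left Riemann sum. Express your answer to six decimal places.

Δx = (4 − (-1))/7 = 5/7.
Left endpoints: -1, -2/7, 3/7, 8/7, 13/7, 18/7, 23/7.
r(-1) ≈ 0.606531, r(-2/7) ≈ 0.866878, r(3/7) ≈ 1.238977, r(8/7) ≈ 1.770795, r(13/7) ≈ 2.530891, r(18/7) ≈ 3.617251, r(23/7) ≈ 5.169920.
Sum = Δx · [r(-1) + r(-2/7) + r(3/7) + ...].
Sum ≈ 11.286601.

11.286601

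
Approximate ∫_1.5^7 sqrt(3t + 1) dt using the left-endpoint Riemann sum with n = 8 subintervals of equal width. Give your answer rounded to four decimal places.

19.2458

Δt = (7 − 1.5)/8 = 0.6875.
Left endpoints: 1.5, 2.1875, 2.875, 3.5625, 4.25, 4.9375, 5.625, 6.3125.
f(1.5) ≈ 2.3452, f(2.1875) ≈ 2.7500, f(2.875) ≈ 3.1024, f(3.5625) ≈ 3.4187, f(4.25) ≈ 3.7081, f(4.9375) ≈ 3.9765, f(5.625) ≈ 4.2279, f(6.3125) ≈ 4.4651.
Sum = Δt · [f(1.5) + f(2.1875) + f(2.875) + ...].
Sum ≈ 19.2458.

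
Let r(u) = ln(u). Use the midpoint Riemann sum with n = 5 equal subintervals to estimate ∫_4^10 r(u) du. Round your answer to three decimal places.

11.490

Δu = (10 − 4)/5 = 1.2.
Midpoints: 4.6, 5.8, 7, 8.2, 9.4.
r(4.6) ≈ 1.526, r(5.8) ≈ 1.758, r(7) ≈ 1.946, r(8.2) ≈ 2.104, r(9.4) ≈ 2.241.
Sum = Δu · [r(4.6) + r(5.8) + r(7) + r(8.2) + r(9.4)].
Sum ≈ 11.490.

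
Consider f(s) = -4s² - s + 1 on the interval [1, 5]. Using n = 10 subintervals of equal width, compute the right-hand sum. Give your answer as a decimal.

Δs = (5 − 1)/10 = 0.4.
Right endpoints: 1.4, 1.8, 2.2, 2.6, 3, 3.4, 3.8, 4.2, 4.6, 5.
f(1.4) = -8.24, f(1.8) = -13.76, f(2.2) = -20.56, f(2.6) = -28.64, f(3) = -38, f(3.4) = -48.64, f(3.8) = -60.56, f(4.2) = -73.76, f(4.6) = -88.24, f(5) = -104.
Sum = Δs · [f(1.4) + f(1.8) + f(2.2) + ...].
Sum = -193.76.

-193.76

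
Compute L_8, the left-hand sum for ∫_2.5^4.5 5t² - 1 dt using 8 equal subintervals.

115.1875

Δt = (4.5 − 2.5)/8 = 0.25.
Left endpoints: 2.5, 2.75, 3, 3.25, 3.5, 3.75, 4, 4.25.
f(2.5) = 30.25, f(2.75) = 36.8125, f(3) = 44, f(3.25) = 51.8125, f(3.5) = 60.25, f(3.75) = 69.3125, f(4) = 79, f(4.25) = 89.3125.
Sum = Δt · [f(2.5) + f(2.75) + f(3) + ...].
Sum = 115.1875.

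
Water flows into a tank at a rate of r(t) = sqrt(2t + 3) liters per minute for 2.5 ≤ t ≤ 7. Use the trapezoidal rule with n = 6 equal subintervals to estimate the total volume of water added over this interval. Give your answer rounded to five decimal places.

Δt = (7 − 2.5)/6 = 0.75.
r(2.5) ≈ 2.82843, r(3.25) ≈ 3.08221, r(4) ≈ 3.31662, r(4.75) ≈ 3.53553, r(5.5) ≈ 3.74166, r(6.25) ≈ 3.93700, r(7) ≈ 4.12311.
T_6 = (Δt/2)·[r(t_0) + 2r(t_1) + ... + 2r(t_{5}) + r(t_6)].
Sum ≈ 15.81660.

15.81660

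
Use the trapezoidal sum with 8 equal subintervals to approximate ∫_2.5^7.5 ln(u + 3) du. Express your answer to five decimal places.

Δu = (7.5 − 2.5)/8 = 0.625.
f(2.5) ≈ 1.70475, f(3.125) ≈ 1.81238, f(3.75) ≈ 1.90954, f(4.375) ≈ 1.99810, f(5) ≈ 2.07944, f(5.625) ≈ 2.15466, f(6.25) ≈ 2.22462, f(6.875) ≈ 2.29001, f(7.5) ≈ 2.35138.
T_8 = (Δu/2)·[f(u_0) + 2f(u_1) + ... + 2f(u_{7}) + f(u_8)].
Sum ≈ 10.31051.

10.31051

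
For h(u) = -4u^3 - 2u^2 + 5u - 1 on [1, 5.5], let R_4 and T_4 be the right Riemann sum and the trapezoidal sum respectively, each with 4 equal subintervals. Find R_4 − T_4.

-392.34375

R_4 = -1386.94921875.
T_4 = -994.60546875.
R_4 − T_4 = -392.34375.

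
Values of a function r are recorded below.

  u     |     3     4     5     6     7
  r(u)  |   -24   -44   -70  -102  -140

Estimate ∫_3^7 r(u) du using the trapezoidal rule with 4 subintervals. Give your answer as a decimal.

-298

Δu = 1.
T_4 = (1/2)·[(-24) + 2·(-44) + 2·(-70) + 2·(-102) + (-140)] = -298.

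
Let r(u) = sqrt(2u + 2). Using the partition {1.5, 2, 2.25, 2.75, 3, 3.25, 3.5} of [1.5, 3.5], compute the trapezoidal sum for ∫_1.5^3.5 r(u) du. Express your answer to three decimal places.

5.272

Subinterval widths: 0.5, 0.25, 0.5, 0.25, 0.25, 0.25.
r(1.5) ≈ 2.236, r(2) ≈ 2.449, r(2.25) ≈ 2.550, r(2.75) ≈ 2.739, r(3) ≈ 2.828, r(3.25) ≈ 2.915, r(3.5) ≈ 3.000.
On each subinterval the trapezoid contributes (Δu_i/2)·[r(u_{i-1}) + r(u_i)].
Sum ≈ 5.272.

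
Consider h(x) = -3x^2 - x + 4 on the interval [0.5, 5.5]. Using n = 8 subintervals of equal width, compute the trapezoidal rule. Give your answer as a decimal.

Δx = (5.5 − 0.5)/8 = 0.625.
h(0.5) = 2.75, h(1.125) = -0.921875, h(1.75) = -6.9375, h(2.375) = -15.296875, h(3) = -26, h(3.625) = -39.046875, h(4.25) = -54.4375, h(4.875) = -72.171875, h(5.5) = -92.25.
T_8 = (Δx/2)·[h(x_0) + 2h(x_1) + ... + 2h(x_{7}) + h(x_8)].
Sum = -162.2265625.

-162.2265625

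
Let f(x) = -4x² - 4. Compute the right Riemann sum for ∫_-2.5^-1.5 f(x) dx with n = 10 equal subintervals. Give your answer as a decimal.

Δx = (-1.5 − (-2.5))/10 = 0.1.
Right endpoints: -2.4, -2.3, -2.2, -2.1, -2, -1.9, -1.8, -1.7, -1.6, -1.5.
f(-2.4) = -27.04, f(-2.3) = -25.16, f(-2.2) = -23.36, f(-2.1) = -21.64, f(-2) = -20, f(-1.9) = -18.44, f(-1.8) = -16.96, f(-1.7) = -15.56, f(-1.6) = -14.24, f(-1.5) = -13.
Sum = Δx · [f(-2.4) + f(-2.3) + f(-2.2) + ...].
Sum = -19.54.

-19.54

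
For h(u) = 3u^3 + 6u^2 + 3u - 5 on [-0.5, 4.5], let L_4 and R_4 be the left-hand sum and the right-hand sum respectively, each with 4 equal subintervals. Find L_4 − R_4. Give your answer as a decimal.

L_4 = 270.78125.
R_4 = 781.71875.
L_4 − R_4 = -510.9375.

-510.9375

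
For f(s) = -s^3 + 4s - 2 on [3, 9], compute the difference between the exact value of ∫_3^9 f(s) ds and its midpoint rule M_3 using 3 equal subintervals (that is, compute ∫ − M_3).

-36

Exact integral: ∫_3^9 f(s) ds = -1488.
M_3 = -1452.
Error = -1488 − (-1452) = -36.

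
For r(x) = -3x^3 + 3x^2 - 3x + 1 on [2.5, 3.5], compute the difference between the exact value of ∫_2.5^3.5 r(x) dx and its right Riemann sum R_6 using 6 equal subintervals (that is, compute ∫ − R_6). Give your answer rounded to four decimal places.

5.6736

Exact integral: ∫_2.5^3.5 r(x) dx = -64.
R_6 ≈ -69.673611.
Error ≈ -64 − (-69.673611) ≈ 5.6736.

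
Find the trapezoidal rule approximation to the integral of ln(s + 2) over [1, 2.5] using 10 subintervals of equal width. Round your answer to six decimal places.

Δs = (2.5 − 1)/10 = 0.15.
f(1) ≈ 1.098612, f(1.15) ≈ 1.147402, f(1.3) ≈ 1.193922, f(1.45) ≈ 1.238374, f(1.6) ≈ 1.280934, f(1.75) ≈ 1.321756, f(1.9) ≈ 1.360977, f(2.05) ≈ 1.398717, f(2.2) ≈ 1.435085, f(2.35) ≈ 1.470176, f(2.5) ≈ 1.504077.
T_10 = (Δs/2)·[f(s_0) + 2f(s_1) + ... + 2f(s_{9}) + f(s_10)].
Sum ≈ 1.972303.

1.972303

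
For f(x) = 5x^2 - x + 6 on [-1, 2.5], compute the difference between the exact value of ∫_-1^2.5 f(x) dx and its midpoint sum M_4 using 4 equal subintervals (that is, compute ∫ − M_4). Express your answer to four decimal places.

1.1165

Exact integral: ∫_-1^2.5 f(x) dx ≈ 46.083333.
M_4 ≈ 44.966797.
Error ≈ 46.083333 − 44.966797 ≈ 1.1165.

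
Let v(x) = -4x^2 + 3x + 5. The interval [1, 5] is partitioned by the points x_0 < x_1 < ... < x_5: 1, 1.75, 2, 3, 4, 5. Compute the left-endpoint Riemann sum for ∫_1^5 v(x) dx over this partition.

-71.5

Subinterval widths: 0.75, 0.25, 1, 1, 1.
Left endpoints: 1, 1.75, 2, 3, 4.
v(1) = 4, v(1.75) = -2, v(2) = -5, v(3) = -22, v(4) = -47.
Sum = Σ Δx_i · v(x_i).
Sum = -71.5.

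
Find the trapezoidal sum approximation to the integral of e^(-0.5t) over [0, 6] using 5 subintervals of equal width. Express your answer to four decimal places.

1.9571

Δt = (6 − 0)/5 = 1.2.
f(0) ≈ 1.0000, f(1.2) ≈ 0.5488, f(2.4) ≈ 0.3012, f(3.6) ≈ 0.1653, f(4.8) ≈ 0.0907, f(6) ≈ 0.0498.
T_5 = (Δt/2)·[f(t_0) + 2f(t_1) + ... + 2f(t_{4}) + f(t_5)].
Sum ≈ 1.9571.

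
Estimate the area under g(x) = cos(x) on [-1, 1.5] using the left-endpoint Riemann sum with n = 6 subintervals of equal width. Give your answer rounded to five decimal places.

1.91011

Δx = (1.5 − (-1))/6 = 5/12.
Left endpoints: -1, -7/12, -1/6, 0.25, 2/3, 13/12.
g(-1) ≈ 0.54030, g(-7/12) ≈ 0.83463, g(-1/6) ≈ 0.98614, g(0.25) ≈ 0.96891, g(2/3) ≈ 0.78589, g(13/12) ≈ 0.46839.
Sum = Δx · [g(-1) + g(-7/12) + g(-1/6) + ...].
Sum ≈ 1.91011.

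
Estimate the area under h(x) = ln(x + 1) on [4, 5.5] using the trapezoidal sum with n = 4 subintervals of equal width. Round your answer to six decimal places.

2.618984

Δx = (5.5 − 4)/4 = 0.375.
h(4) ≈ 1.609438, h(4.375) ≈ 1.681759, h(4.75) ≈ 1.749200, h(5.125) ≈ 1.812379, h(5.5) ≈ 1.871802.
T_4 = (Δx/2)·[h(x_0) + 2h(x_1) + 2h(x_2) + 2h(x_3) + h(x_4)].
Sum ≈ 2.618984.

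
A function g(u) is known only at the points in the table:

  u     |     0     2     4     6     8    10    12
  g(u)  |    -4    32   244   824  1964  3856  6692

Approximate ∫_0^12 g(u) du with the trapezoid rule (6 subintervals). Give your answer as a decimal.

20528

Δu = 2.
T_6 = (2/2)·[(-4) + 2·32 + 2·244 + 2·824 + 2·1964 + 2·3856 + 6692] = 20528.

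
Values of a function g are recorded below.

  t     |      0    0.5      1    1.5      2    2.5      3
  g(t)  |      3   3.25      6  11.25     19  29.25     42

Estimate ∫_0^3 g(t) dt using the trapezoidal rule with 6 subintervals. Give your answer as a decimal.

45.625

Δt = 0.5.
T_6 = (0.5/2)·[3 + 2·3.25 + 2·6 + 2·11.25 + 2·19 + 2·29.25 + 42] = 45.625.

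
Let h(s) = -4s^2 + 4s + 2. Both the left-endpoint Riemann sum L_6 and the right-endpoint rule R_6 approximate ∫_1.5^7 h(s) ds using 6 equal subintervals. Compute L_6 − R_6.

151.25

L_6 ≈ -275.78935.
R_6 ≈ -427.03935.
L_6 − R_6 = 151.25.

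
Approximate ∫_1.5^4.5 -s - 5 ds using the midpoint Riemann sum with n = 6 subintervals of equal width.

Δs = (4.5 − 1.5)/6 = 0.5.
Midpoints: 1.75, 2.25, 2.75, 3.25, 3.75, 4.25.
f(1.75) = -6.75, f(2.25) = -7.25, f(2.75) = -7.75, f(3.25) = -8.25, f(3.75) = -8.75, f(4.25) = -9.25.
Sum = Δs · [f(1.75) + f(2.25) + f(2.75) + ...].
Sum = -24.

-24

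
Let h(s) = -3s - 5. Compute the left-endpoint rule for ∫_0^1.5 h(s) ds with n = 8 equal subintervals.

Δs = (1.5 − 0)/8 = 0.1875.
Left endpoints: 0, 0.1875, 0.375, 0.5625, 0.75, 0.9375, 1.125, 1.3125.
h(0) = -5, h(0.1875) = -5.5625, h(0.375) = -6.125, h(0.5625) = -6.6875, h(0.75) = -7.25, h(0.9375) = -7.8125, h(1.125) = -8.375, h(1.3125) = -8.9375.
Sum = Δs · [h(0) + h(0.1875) + h(0.375) + ...].
Sum = -10.453125.

-10.453125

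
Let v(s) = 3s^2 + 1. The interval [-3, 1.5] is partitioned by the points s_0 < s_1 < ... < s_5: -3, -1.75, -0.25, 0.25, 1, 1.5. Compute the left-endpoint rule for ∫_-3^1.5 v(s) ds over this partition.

Subinterval widths: 1.25, 1.5, 0.5, 0.75, 0.5.
Left endpoints: -3, -1.75, -0.25, 0.25, 1.
v(-3) = 28, v(-1.75) = 10.1875, v(-0.25) = 1.1875, v(0.25) = 1.1875, v(1) = 4.
Sum = Σ Δs_i · v(s_i).
Sum = 53.765625.

53.765625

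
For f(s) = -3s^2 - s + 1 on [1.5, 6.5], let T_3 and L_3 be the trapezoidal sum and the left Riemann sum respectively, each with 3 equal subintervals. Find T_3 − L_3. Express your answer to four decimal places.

-104.1667

T_3 ≈ -293.194444.
L_3 ≈ -189.027778.
T_3 − L_3 ≈ -104.1667.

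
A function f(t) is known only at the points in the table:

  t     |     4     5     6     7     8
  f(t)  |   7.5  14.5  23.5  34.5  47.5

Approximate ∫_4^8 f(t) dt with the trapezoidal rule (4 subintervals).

100

Δt = 1.
T_4 = (1/2)·[7.5 + 2·14.5 + 2·23.5 + 2·34.5 + 47.5] = 100.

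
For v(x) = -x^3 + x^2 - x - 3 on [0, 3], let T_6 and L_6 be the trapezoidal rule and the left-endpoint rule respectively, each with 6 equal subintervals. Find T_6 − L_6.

T_6 = -25.1875.
L_6 = -19.9375.
T_6 − L_6 = -5.25.

-5.25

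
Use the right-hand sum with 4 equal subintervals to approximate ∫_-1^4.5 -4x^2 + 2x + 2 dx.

-144.890625

Δx = (4.5 − (-1))/4 = 1.375.
Right endpoints: 0.375, 1.75, 3.125, 4.5.
f(0.375) = 2.1875, f(1.75) = -6.75, f(3.125) = -30.8125, f(4.5) = -70.
Sum = Δx · [f(0.375) + f(1.75) + f(3.125) + f(4.5)].
Sum = -144.890625.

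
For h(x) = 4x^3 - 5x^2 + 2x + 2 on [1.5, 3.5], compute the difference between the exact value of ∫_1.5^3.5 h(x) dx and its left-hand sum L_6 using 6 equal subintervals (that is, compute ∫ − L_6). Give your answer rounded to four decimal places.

17.7407

Exact integral: ∫_1.5^3.5 h(x) dx ≈ 93.166667.
L_6 ≈ 75.425926.
Error ≈ 93.166667 − 75.425926 ≈ 17.7407.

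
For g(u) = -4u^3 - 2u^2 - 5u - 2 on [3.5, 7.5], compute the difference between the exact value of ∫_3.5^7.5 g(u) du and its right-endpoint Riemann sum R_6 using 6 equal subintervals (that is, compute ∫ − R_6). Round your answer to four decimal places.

Exact integral: ∫_3.5^7.5 g(u) du ≈ -3384.666667.
R_6 ≈ -3946.148148.
Error ≈ -3384.666667 − (-3946.148148) ≈ 561.4815.

561.4815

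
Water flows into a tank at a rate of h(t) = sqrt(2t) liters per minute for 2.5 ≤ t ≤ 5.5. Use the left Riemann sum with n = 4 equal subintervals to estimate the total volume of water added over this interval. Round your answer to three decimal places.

8.022

Δt = (5.5 − 2.5)/4 = 0.75.
Left endpoints: 2.5, 3.25, 4, 4.75.
h(2.5) ≈ 2.236, h(3.25) ≈ 2.550, h(4) ≈ 2.828, h(4.75) ≈ 3.082.
Sum = Δt · [h(2.5) + h(3.25) + h(4) + h(4.75)].
Sum ≈ 8.022.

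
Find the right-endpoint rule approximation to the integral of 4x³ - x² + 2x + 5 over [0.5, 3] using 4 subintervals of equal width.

128.90625

Δx = (3 − 0.5)/4 = 0.625.
Right endpoints: 1.125, 1.75, 2.375, 3.
f(1.125) = 11.6796875, f(1.75) = 26.875, f(2.375) = 57.6953125, f(3) = 110.
Sum = Δx · [f(1.125) + f(1.75) + f(2.375) + f(3)].
Sum = 128.90625.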